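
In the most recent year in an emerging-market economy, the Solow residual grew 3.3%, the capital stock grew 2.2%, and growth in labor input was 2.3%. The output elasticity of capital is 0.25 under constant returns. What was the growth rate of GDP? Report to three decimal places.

5.575%

Labor's share = 1 − 0.25 = 0.75.
The capital stock: 0.25 × 2.2 = 0.55 pp.
Labor input: 0.75 × 2.3 = 1.725 pp.
Output growth = 3.3 + 2.275 = 5.575%.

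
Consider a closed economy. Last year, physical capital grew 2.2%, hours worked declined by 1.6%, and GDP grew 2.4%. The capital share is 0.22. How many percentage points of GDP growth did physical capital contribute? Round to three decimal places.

Contribution = share × growth = 0.22 × 2.2 = 0.484 pp.

0.484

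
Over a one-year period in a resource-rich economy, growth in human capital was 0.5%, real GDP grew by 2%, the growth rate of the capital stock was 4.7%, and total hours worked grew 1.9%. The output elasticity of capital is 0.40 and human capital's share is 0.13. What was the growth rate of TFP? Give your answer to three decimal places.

Labor's share = 1 − 0.4 − 0.13 = 0.47.
The capital stock: 0.4 × 4.7 = 1.88 pp.
Human capital: 0.13 × 0.5 = 0.065 pp.
Total hours worked: 0.47 × 1.9 = 0.893 pp.
TFP growth = 2 − 2.838 = -0.838%.

-0.838%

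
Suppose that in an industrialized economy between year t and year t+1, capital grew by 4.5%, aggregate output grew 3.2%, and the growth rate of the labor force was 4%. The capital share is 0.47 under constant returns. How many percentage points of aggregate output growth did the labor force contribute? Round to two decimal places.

Labor's share = 1 − 0.47 = 0.53.
Contribution = share × growth = 0.53 × 4 = 2.12 pp.

2.12 pp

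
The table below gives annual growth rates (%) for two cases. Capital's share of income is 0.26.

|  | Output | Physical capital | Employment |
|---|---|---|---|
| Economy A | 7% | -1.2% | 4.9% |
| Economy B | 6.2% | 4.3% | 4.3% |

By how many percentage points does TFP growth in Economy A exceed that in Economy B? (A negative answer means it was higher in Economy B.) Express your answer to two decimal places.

1.79 percentage points

Labor's share = 1 − 0.26 = 0.74.
Economy A: TFP = 7 + 0.312 − 3.626 = 3.686%.
Economy B: TFP = 6.2 − 1.118 − 3.182 = 1.9%.
Difference = 3.686 − (1.9) = 1.786 pp.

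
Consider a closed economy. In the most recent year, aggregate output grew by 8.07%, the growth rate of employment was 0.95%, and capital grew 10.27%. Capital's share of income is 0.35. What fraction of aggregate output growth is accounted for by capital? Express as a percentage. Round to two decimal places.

44.54%

Capital contributed 0.35 × 10.27 = 3.5945 pp.
Share of growth = 3.5945 / 8.07 × 100 = 44.5415%.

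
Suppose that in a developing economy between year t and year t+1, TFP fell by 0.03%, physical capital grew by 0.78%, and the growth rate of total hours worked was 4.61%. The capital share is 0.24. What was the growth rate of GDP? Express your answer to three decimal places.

3.661%

Labor's share = 1 − 0.24 = 0.76.
Physical capital: 0.24 × 0.78 = 0.1872 pp.
Total hours worked: 0.76 × 4.61 = 3.5036 pp.
Output growth = -0.03 + 3.6908 = 3.6608%.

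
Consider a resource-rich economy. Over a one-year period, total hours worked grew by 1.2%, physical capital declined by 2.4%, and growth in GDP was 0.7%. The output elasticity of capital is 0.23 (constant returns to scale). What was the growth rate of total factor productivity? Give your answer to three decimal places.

Labor's share = 1 − 0.23 = 0.77.
Physical capital: 0.23 × (-2.4) = -0.552 pp.
Total hours worked: 0.77 × 1.2 = 0.924 pp.
TFP growth = 0.7 − 0.372 = 0.328%.

0.328%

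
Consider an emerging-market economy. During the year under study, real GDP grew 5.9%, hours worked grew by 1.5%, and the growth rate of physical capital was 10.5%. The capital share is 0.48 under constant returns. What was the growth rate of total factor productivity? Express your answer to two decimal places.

0.08%

Labor's share = 1 − 0.48 = 0.52.
Physical capital: 0.48 × 10.5 = 5.04 pp.
Hours worked: 0.52 × 1.5 = 0.78 pp.
TFP growth = 5.9 − 5.82 = 0.08%.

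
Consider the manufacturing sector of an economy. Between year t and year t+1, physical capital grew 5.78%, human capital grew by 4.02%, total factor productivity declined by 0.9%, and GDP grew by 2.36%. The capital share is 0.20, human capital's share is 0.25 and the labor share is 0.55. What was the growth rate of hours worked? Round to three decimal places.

Hours worked grew 1.998%.

Labor's share = 1 − 0.2 − 0.25 = 0.55.
gY = gA + 0.2×5.78 + 0.25×4.02 + 0.55×g.
0.55×g = 2.36 + 0.9 − 2.161 = 1.099.
g = 1.099 / 0.55 = 1.99818%.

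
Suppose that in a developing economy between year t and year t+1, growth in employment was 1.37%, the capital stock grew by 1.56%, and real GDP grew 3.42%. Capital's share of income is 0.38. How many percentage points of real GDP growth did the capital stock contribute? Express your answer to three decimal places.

Contribution = share × growth = 0.38 × 1.56 = 0.5928 pp.

0.593 percentage points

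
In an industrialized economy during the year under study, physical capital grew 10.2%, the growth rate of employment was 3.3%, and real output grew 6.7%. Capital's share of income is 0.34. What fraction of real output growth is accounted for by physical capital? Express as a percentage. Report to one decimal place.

Physical capital accounted for 51.8% of growth.

Physical capital contributed 0.34 × 10.2 = 3.468 pp.
Share of growth = 3.468 / 6.7 × 100 = 51.761%.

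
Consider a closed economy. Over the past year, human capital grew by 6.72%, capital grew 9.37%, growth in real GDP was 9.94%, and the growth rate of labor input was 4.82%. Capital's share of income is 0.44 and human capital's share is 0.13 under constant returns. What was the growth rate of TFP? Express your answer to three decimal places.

Labor's share = 1 − 0.44 − 0.13 = 0.43.
Capital: 0.44 × 9.37 = 4.1228 pp.
Human capital: 0.13 × 6.72 = 0.8736 pp.
Labor input: 0.43 × 4.82 = 2.0726 pp.
TFP growth = 9.94 − 7.069 = 2.871%.

2.871%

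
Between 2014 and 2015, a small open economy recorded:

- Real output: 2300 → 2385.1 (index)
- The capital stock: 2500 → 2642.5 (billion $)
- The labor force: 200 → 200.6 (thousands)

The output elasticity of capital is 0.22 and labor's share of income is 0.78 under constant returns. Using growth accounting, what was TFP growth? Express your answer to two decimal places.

TFP growth was 2.21%.

Real output growth = (2385.1 − 2300) / 2300 = 3.7%.
The capital stock growth = (2642.5 − 2500) / 2500 = 5.7%.
The labor force growth = (200.6 − 200) / 200 = 0.3%.
Labor's share = 1 − 0.22 = 0.78.
The capital stock: 0.22 × 5.7 = 1.254 pp.
The labor force: 0.78 × 0.3 = 0.234 pp.
TFP growth = 3.7 − 1.488 = 2.212%.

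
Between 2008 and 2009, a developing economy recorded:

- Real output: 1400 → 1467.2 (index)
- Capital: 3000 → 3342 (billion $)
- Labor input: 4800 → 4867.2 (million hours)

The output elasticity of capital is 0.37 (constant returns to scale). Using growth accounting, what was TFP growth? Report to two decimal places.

-0.30%

Real output growth = (1467.2 − 1400) / 1400 = 4.8%.
Capital growth = (3342 − 3000) / 3000 = 11.4%.
Labor input growth = (4867.2 − 4800) / 4800 = 1.4%.
Labor's share = 1 − 0.37 = 0.63.
Capital: 0.37 × 11.4 = 4.218 pp.
Labor input: 0.63 × 1.4 = 0.882 pp.
TFP growth = 4.8 − 5.1 = -0.3%.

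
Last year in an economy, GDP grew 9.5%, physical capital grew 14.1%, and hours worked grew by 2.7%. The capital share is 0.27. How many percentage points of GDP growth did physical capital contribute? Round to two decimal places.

Contribution = share × growth = 0.27 × 14.1 = 3.807 pp.

3.81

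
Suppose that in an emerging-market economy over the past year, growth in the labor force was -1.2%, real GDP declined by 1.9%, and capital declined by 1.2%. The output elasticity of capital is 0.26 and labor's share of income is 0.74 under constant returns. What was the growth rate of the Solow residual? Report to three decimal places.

Labor's share = 1 − 0.26 = 0.74.
Capital: 0.26 × (-1.2) = -0.312 pp.
The labor force: 0.74 × (-1.2) = -0.888 pp.
TFP growth = -1.9 + 1.2 = -0.7%.

-0.700%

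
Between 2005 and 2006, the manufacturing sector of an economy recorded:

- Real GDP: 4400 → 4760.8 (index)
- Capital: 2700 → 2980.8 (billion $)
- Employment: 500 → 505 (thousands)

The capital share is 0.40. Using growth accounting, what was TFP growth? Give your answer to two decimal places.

Real GDP growth = (4760.8 − 4400) / 4400 = 8.2%.
Capital growth = (2980.8 − 2700) / 2700 = 10.4%.
Employment growth = (505 − 500) / 500 = 1%.
Labor's share = 1 − 0.4 = 0.6.
Capital: 0.4 × 10.4 = 4.16 pp.
Employment: 0.6 × 1 = 0.6 pp.
TFP growth = 8.2 − 4.76 = 3.44%.

3.44%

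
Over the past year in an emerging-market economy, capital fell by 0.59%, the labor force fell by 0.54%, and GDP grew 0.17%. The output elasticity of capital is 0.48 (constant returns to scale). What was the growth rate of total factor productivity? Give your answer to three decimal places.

Labor's share = 1 − 0.48 = 0.52.
Capital: 0.48 × (-0.59) = -0.2832 pp.
The labor force: 0.52 × (-0.54) = -0.2808 pp.
TFP growth = 0.17 + 0.564 = 0.734%.

0.734%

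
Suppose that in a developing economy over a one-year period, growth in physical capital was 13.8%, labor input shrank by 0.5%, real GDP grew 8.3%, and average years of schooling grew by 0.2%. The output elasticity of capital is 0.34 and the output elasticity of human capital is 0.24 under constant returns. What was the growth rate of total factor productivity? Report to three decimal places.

Labor's share = 1 − 0.34 − 0.24 = 0.42.
Physical capital: 0.34 × 13.8 = 4.692 pp.
Average years of schooling: 0.24 × 0.2 = 0.048 pp.
Labor input: 0.42 × (-0.5) = -0.21 pp.
TFP growth = 8.3 − 4.53 = 3.77%.

Total factor productivity grew 3.770%.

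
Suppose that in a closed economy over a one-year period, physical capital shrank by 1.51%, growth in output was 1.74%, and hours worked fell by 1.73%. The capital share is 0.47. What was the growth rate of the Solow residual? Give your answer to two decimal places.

Labor's share = 1 − 0.47 = 0.53.
Physical capital: 0.47 × (-1.51) = -0.7097 pp.
Hours worked: 0.53 × (-1.73) = -0.9169 pp.
TFP growth = 1.74 + 1.6266 = 3.3666%.

The Solow residual grew 3.37%.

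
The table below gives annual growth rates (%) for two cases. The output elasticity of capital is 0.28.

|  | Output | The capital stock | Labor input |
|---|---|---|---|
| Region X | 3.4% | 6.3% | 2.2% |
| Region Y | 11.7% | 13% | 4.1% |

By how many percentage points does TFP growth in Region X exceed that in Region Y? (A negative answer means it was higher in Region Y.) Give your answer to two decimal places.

Labor's share = 1 − 0.28 = 0.72.
Region X: TFP = 3.4 − 1.764 − 1.584 = 0.052%.
Region Y: TFP = 11.7 − 3.64 − 2.952 = 5.108%.
Difference = 0.052 − (5.108) = -5.056 pp.

-5.06 percentage points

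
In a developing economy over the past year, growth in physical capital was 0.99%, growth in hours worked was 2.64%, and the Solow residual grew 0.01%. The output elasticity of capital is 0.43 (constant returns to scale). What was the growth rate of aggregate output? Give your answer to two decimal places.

1.94%

Labor's share = 1 − 0.43 = 0.57.
Physical capital: 0.43 × 0.99 = 0.4257 pp.
Hours worked: 0.57 × 2.64 = 1.5048 pp.
Output growth = 0.01 + 1.9305 = 1.9405%.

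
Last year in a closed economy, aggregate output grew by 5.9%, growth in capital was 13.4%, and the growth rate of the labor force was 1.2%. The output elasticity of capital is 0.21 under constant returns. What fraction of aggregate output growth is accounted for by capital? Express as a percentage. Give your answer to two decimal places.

Capital accounted for 47.69% of growth.

Capital contributed 0.21 × 13.4 = 2.814 pp.
Share of growth = 2.814 / 5.9 × 100 = 47.6949%.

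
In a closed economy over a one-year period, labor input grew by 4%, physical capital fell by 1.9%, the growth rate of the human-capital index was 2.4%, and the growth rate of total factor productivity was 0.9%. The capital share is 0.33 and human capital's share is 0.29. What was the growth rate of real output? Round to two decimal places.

Labor's share = 1 − 0.33 − 0.29 = 0.38.
Physical capital: 0.33 × (-1.9) = -0.627 pp.
The human-capital index: 0.29 × 2.4 = 0.696 pp.
Labor input: 0.38 × 4 = 1.52 pp.
Output growth = 0.9 + 1.589 = 2.489%.

2.49%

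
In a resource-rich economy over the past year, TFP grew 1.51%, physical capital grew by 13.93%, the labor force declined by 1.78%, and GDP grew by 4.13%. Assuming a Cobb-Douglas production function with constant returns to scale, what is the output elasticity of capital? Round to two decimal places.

The output elasticity of capital is 0.28.

gY = gA + α·gK + (1−α)·gL, so gY − gA − gL = α(gK − gL).
4.13 − 1.51 + 1.78 = α × (13.93 − (-1.78)).
4.4 = 15.71 α, so α = 0.2801.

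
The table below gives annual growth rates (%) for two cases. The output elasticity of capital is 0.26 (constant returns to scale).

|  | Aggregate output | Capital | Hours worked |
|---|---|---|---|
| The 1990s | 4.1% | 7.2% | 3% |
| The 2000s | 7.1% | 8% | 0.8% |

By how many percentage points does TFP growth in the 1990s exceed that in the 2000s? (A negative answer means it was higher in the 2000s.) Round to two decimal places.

-4.42 percentage points

Labor's share = 1 − 0.26 = 0.74.
The 1990s: TFP = 4.1 − 1.872 − 2.22 = 0.008%.
The 2000s: TFP = 7.1 − 2.08 − 0.592 = 4.428%.
Difference = 0.008 − (4.428) = -4.42 pp.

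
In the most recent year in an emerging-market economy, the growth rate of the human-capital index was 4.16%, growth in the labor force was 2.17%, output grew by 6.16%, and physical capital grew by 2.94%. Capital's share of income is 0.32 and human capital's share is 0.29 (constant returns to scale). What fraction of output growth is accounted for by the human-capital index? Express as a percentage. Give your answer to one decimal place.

The human-capital index contributed 0.29 × 4.16 = 1.2064 pp.
Share of growth = 1.2064 / 6.16 × 100 = 19.584%.

The human-capital index accounted for 19.6% of growth.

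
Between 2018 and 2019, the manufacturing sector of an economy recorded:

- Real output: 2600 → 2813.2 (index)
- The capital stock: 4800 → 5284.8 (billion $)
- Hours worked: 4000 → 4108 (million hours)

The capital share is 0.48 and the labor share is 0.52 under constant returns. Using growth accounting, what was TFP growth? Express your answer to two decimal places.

Real output growth = (2813.2 − 2600) / 2600 = 8.2%.
The capital stock growth = (5284.8 − 4800) / 4800 = 10.1%.
Hours worked growth = (4108 − 4000) / 4000 = 2.7%.
Labor's share = 1 − 0.48 = 0.52.
The capital stock: 0.48 × 10.1 = 4.848 pp.
Hours worked: 0.52 × 2.7 = 1.404 pp.
TFP growth = 8.2 − 6.252 = 1.948%.

1.95%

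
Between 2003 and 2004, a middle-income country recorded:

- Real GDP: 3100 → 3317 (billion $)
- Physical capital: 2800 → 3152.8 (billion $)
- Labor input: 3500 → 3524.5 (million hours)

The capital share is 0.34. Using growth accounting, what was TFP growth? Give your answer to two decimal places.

Real GDP growth = (3317 − 3100) / 3100 = 7%.
Physical capital growth = (3152.8 − 2800) / 2800 = 12.6%.
Labor input growth = (3524.5 − 3500) / 3500 = 0.7%.
Labor's share = 1 − 0.34 = 0.66.
Physical capital: 0.34 × 12.6 = 4.284 pp.
Labor input: 0.66 × 0.7 = 0.462 pp.
TFP growth = 7 − 4.746 = 2.254%.

TFP grew 2.25%.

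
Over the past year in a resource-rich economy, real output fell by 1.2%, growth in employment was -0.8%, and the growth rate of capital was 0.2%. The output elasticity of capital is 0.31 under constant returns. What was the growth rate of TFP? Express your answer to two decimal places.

Labor's share = 1 − 0.31 = 0.69.
Capital: 0.31 × 0.2 = 0.062 pp.
Employment: 0.69 × (-0.8) = -0.552 pp.
TFP growth = -1.2 + 0.49 = -0.71%.

-0.71%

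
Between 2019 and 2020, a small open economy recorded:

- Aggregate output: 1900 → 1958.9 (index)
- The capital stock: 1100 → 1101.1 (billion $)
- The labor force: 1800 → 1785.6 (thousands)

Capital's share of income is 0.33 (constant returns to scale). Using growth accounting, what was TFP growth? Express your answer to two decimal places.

TFP growth was 3.60%.

Aggregate output growth = (1958.9 − 1900) / 1900 = 3.1%.
The capital stock growth = (1101.1 − 1100) / 1100 = 0.1%.
The labor force growth = (1785.6 − 1800) / 1800 = -0.8%.
Labor's share = 1 − 0.33 = 0.67.
The capital stock: 0.33 × 0.1 = 0.033 pp.
The labor force: 0.67 × (-0.8) = -0.536 pp.
TFP growth = 3.1 + 0.503 = 3.603%.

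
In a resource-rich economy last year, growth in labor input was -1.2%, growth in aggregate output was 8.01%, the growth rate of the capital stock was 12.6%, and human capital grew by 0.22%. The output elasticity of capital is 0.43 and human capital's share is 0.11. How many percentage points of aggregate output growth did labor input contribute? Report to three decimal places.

Labor's share = 1 − 0.43 − 0.11 = 0.46.
Contribution = share × growth = 0.46 × (-1.2) = -0.552 pp.

-0.552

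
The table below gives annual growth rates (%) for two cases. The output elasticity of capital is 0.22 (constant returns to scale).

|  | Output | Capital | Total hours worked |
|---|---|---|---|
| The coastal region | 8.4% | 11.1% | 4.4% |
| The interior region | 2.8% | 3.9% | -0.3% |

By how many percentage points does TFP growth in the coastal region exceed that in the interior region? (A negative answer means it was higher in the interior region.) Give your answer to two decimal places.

Labor's share = 1 − 0.22 = 0.78.
The coastal region: TFP = 8.4 − 2.442 − 3.432 = 2.526%.
The interior region: TFP = 2.8 − 0.858 + 0.234 = 2.176%.
Difference = 2.526 − (2.176) = 0.35 pp.

0.35 percentage points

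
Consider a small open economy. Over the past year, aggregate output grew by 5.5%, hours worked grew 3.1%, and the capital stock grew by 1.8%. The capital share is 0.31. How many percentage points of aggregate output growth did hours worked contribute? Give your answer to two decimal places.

2.14

Labor's share = 1 − 0.31 = 0.69.
Contribution = share × growth = 0.69 × 3.1 = 2.139 pp.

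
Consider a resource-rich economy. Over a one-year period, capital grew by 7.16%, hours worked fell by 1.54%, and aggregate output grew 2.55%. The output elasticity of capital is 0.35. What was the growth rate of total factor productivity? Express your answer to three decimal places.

Total factor productivity growth was 1.045%.

Labor's share = 1 − 0.35 = 0.65.
Capital: 0.35 × 7.16 = 2.506 pp.
Hours worked: 0.65 × (-1.54) = -1.001 pp.
TFP growth = 2.55 − 1.505 = 1.045%.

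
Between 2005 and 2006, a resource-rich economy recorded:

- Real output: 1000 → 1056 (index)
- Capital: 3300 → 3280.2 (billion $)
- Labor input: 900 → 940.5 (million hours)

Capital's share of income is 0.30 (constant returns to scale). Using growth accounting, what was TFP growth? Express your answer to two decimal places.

2.63%

Real output growth = (1056 − 1000) / 1000 = 5.6%.
Capital growth = (3280.2 − 3300) / 3300 = -0.6%.
Labor input growth = (940.5 − 900) / 900 = 4.5%.
Labor's share = 1 − 0.3 = 0.7.
Capital: 0.3 × (-0.6) = -0.18 pp.
Labor input: 0.7 × 4.5 = 3.15 pp.
TFP growth = 5.6 − 2.97 = 2.63%.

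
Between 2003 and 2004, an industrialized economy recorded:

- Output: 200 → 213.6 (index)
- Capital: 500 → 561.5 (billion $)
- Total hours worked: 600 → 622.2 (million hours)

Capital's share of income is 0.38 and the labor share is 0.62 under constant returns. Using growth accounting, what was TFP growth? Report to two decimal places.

-0.17%

Output growth = (213.6 − 200) / 200 = 6.8%.
Capital growth = (561.5 − 500) / 500 = 12.3%.
Total hours worked growth = (622.2 − 600) / 600 = 3.7%.
Labor's share = 1 − 0.38 = 0.62.
Capital: 0.38 × 12.3 = 4.674 pp.
Total hours worked: 0.62 × 3.7 = 2.294 pp.
TFP growth = 6.8 − 6.968 = -0.168%.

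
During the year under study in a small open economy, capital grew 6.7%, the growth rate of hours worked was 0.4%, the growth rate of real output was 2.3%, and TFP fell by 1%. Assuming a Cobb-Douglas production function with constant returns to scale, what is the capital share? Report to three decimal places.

The capital share is 0.460.

gY = gA + α·gK + (1−α)·gL, so gY − gA − gL = α(gK − gL).
2.3 + 1 − 0.4 = α × (6.7 − 0.4).
2.9 = 6.3 α, so α = 0.46032.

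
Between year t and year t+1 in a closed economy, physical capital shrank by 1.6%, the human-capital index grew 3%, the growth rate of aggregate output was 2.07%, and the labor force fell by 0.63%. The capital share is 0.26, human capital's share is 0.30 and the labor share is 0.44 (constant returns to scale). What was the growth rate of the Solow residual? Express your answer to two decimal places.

Labor's share = 1 − 0.26 − 0.3 = 0.44.
Physical capital: 0.26 × (-1.6) = -0.416 pp.
The human-capital index: 0.3 × 3 = 0.9 pp.
The labor force: 0.44 × (-0.63) = -0.2772 pp.
TFP growth = 2.07 − 0.2068 = 1.8632%.

The Solow residual grew 1.86%.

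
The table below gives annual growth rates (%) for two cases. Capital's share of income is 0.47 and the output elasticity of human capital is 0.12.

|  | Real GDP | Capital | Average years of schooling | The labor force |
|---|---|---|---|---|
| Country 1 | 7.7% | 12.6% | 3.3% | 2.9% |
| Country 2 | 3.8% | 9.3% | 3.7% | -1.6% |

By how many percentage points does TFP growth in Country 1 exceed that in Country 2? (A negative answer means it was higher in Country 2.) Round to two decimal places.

0.55 percentage points

Labor's share = 1 − 0.47 − 0.12 = 0.41.
Country 1: TFP = 7.7 − 5.922 − 0.396 − 1.189 = 0.193%.
Country 2: TFP = 3.8 − 4.371 − 0.444 + 0.656 = -0.359%.
Difference = 0.193 − (-0.359) = 0.552 pp.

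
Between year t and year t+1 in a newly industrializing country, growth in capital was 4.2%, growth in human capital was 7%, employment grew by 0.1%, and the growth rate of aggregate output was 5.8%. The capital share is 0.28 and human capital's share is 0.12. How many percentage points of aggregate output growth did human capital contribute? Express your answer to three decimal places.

0.840

Contribution = share × growth = 0.12 × 7 = 0.84 pp.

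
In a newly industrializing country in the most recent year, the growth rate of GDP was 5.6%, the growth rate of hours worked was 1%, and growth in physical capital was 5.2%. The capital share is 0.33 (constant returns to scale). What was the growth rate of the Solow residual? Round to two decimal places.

3.21%

Labor's share = 1 − 0.33 = 0.67.
Physical capital: 0.33 × 5.2 = 1.716 pp.
Hours worked: 0.67 × 1 = 0.67 pp.
TFP growth = 5.6 − 2.386 = 3.214%.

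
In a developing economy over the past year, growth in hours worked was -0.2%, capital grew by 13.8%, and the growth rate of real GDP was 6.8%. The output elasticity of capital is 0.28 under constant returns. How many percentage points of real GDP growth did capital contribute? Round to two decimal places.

Contribution = share × growth = 0.28 × 13.8 = 3.864 pp.

3.86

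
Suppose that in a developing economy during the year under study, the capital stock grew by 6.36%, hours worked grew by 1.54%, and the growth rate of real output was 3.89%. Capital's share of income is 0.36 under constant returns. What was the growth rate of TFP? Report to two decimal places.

Labor's share = 1 − 0.36 = 0.64.
The capital stock: 0.36 × 6.36 = 2.2896 pp.
Hours worked: 0.64 × 1.54 = 0.9856 pp.
TFP growth = 3.89 − 3.2752 = 0.6148%.

TFP grew 0.61%.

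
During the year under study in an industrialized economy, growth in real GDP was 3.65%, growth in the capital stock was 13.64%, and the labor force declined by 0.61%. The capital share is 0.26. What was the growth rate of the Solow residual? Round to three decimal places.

0.555%

Labor's share = 1 − 0.26 = 0.74.
The capital stock: 0.26 × 13.64 = 3.5464 pp.
The labor force: 0.74 × (-0.61) = -0.4514 pp.
TFP growth = 3.65 − 3.095 = 0.555%.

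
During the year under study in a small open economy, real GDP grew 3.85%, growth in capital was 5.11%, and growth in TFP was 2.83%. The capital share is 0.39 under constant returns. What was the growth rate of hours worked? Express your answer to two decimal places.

Labor's share = 1 − 0.39 = 0.61.
gY = gA + 0.39×5.11 + 0.61×g.
0.61×g = 3.85 − 2.83 − 1.9929 = -0.9729.
g = -0.9729 / 0.61 = -1.5949%.

-1.59%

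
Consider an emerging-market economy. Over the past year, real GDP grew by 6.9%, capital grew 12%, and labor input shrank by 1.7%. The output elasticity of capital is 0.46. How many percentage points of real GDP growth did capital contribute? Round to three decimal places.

Contribution = share × growth = 0.46 × 12 = 5.52 pp.

5.520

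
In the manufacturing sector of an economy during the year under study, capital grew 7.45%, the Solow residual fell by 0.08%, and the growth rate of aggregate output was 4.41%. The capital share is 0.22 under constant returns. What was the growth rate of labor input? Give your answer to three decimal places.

Labor's share = 1 − 0.22 = 0.78.
gY = gA + 0.22×7.45 + 0.78×g.
0.78×g = 4.41 + 0.08 − 1.639 = 2.851.
g = 2.851 / 0.78 = 3.65513%.

Labor input growth was 3.655%.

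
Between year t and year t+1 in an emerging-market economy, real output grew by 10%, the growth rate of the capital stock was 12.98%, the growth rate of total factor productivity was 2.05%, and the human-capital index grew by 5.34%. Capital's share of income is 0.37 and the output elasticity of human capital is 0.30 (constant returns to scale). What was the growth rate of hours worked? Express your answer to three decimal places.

4.683%

Labor's share = 1 − 0.37 − 0.3 = 0.33.
gY = gA + 0.37×12.98 + 0.3×5.34 + 0.33×g.
0.33×g = 10 − 2.05 − 6.4046 = 1.5454.
g = 1.5454 / 0.33 = 4.68303%.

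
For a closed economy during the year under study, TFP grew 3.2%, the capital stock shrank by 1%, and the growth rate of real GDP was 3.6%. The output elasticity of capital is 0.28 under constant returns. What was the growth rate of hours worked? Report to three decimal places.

Hours worked growth was 0.944%.

Labor's share = 1 − 0.28 = 0.72.
gY = gA + 0.28×(-1) + 0.72×g.
0.72×g = 3.6 − 3.2 + 0.28 = 0.68.
g = 0.68 / 0.72 = 0.94444%.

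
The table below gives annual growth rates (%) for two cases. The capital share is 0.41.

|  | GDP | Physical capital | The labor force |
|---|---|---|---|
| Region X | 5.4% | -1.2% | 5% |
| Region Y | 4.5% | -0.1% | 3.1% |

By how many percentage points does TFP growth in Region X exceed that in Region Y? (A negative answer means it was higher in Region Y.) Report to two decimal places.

0.23 percentage points

Labor's share = 1 − 0.41 = 0.59.
Region X: TFP = 5.4 + 0.492 − 2.95 = 2.942%.
Region Y: TFP = 4.5 + 0.041 − 1.829 = 2.712%.
Difference = 2.942 − (2.712) = 0.23 pp.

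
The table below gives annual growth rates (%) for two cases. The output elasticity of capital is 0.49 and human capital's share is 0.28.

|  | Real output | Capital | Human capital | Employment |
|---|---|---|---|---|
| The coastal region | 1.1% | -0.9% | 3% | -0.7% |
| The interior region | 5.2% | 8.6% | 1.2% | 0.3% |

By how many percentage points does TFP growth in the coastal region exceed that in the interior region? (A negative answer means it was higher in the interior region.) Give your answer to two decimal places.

Labor's share = 1 − 0.49 − 0.28 = 0.23.
The coastal region: TFP = 1.1 + 0.441 − 0.84 + 0.161 = 0.862%.
The interior region: TFP = 5.2 − 4.214 − 0.336 − 0.069 = 0.581%.
Difference = 0.862 − (0.581) = 0.281 pp.

0.28 percentage points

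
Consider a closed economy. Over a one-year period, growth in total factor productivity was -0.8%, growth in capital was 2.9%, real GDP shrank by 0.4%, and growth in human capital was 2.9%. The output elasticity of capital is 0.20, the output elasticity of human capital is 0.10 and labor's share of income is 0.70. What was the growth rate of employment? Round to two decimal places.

-0.67%

Labor's share = 1 − 0.2 − 0.1 = 0.7.
gY = gA + 0.2×2.9 + 0.1×2.9 + 0.7×g.
0.7×g = -0.4 + 0.8 − 0.87 = -0.47.
g = -0.47 / 0.7 = -0.6714%.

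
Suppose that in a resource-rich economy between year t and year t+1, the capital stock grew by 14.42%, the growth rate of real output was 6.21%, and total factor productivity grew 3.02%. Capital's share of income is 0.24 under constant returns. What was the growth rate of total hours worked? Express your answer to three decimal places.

-0.356%

Labor's share = 1 − 0.24 = 0.76.
gY = gA + 0.24×14.42 + 0.76×g.
0.76×g = 6.21 − 3.02 − 3.4608 = -0.2708.
g = -0.2708 / 0.76 = -0.35632%.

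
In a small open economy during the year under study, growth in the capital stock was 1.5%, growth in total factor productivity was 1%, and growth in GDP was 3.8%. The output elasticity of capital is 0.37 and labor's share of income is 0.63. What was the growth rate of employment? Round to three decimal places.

3.563%

Labor's share = 1 − 0.37 = 0.63.
gY = gA + 0.37×1.5 + 0.63×g.
0.63×g = 3.8 − 1 − 0.555 = 2.245.
g = 2.245 / 0.63 = 3.56349%.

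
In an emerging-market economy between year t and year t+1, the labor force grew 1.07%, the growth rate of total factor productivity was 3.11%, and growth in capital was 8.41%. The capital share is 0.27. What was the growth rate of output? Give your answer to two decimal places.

Output grew 6.16%.

Labor's share = 1 − 0.27 = 0.73.
Capital: 0.27 × 8.41 = 2.2707 pp.
The labor force: 0.73 × 1.07 = 0.7811 pp.
Output growth = 3.11 + 3.0518 = 6.1618%.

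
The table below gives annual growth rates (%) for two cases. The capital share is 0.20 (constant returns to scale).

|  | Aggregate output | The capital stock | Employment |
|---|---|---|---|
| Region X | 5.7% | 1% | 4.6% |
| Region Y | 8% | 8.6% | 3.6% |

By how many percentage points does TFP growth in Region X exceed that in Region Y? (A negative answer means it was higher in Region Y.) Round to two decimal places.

-1.58 percentage points

Labor's share = 1 − 0.2 = 0.8.
Region X: TFP = 5.7 − 0.2 − 3.68 = 1.82%.
Region Y: TFP = 8 − 1.72 − 2.88 = 3.4%.
Difference = 1.82 − (3.4) = -1.58 pp.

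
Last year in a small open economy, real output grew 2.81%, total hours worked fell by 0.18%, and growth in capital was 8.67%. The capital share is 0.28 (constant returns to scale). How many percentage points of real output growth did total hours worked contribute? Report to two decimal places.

Labor's share = 1 − 0.28 = 0.72.
Contribution = share × growth = 0.72 × (-0.18) = -0.1296 pp.

-0.13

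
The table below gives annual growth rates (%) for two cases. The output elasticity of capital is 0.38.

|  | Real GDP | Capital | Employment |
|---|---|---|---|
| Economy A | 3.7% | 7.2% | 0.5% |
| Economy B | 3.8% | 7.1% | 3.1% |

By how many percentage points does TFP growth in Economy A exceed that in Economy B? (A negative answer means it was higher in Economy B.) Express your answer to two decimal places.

Labor's share = 1 − 0.38 = 0.62.
Economy A: TFP = 3.7 − 2.736 − 0.31 = 0.654%.
Economy B: TFP = 3.8 − 2.698 − 1.922 = -0.82%.
Difference = 0.654 − (-0.82) = 1.474 pp.

1.47 percentage points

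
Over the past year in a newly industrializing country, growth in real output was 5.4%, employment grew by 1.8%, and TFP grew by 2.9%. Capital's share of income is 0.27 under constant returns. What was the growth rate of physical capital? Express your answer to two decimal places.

Labor's share = 1 − 0.27 = 0.73.
gY = gA + 0.73×1.8 + 0.27×g.
0.27×g = 5.4 − 2.9 − 1.314 = 1.186.
g = 1.186 / 0.27 = 4.3926%.

Physical capital growth was 4.39%.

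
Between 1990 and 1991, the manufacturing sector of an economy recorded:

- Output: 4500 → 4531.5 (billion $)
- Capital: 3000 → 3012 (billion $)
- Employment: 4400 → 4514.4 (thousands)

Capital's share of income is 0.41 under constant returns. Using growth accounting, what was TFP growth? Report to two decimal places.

-1.00%

Output growth = (4531.5 − 4500) / 4500 = 0.7%.
Capital growth = (3012 − 3000) / 3000 = 0.4%.
Employment growth = (4514.4 − 4400) / 4400 = 2.6%.
Labor's share = 1 − 0.41 = 0.59.
Capital: 0.41 × 0.4 = 0.164 pp.
Employment: 0.59 × 2.6 = 1.534 pp.
TFP growth = 0.7 − 1.698 = -0.998%.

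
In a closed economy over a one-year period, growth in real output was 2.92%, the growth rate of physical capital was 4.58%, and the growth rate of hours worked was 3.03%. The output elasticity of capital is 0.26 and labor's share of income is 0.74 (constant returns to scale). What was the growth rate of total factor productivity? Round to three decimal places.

-0.513%

Labor's share = 1 − 0.26 = 0.74.
Physical capital: 0.26 × 4.58 = 1.1908 pp.
Hours worked: 0.74 × 3.03 = 2.2422 pp.
TFP growth = 2.92 − 3.433 = -0.513%.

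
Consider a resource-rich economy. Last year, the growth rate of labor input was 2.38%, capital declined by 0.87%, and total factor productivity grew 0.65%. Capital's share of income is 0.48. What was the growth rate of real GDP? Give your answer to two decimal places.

Real GDP grew 1.47%.

Labor's share = 1 − 0.48 = 0.52.
Capital: 0.48 × (-0.87) = -0.4176 pp.
Labor input: 0.52 × 2.38 = 1.2376 pp.
Output growth = 0.65 + 0.82 = 1.47%.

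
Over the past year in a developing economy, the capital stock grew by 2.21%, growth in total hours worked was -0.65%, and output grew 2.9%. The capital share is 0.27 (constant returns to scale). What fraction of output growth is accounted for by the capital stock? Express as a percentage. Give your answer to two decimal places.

20.58%

The capital stock contributed 0.27 × 2.21 = 0.5967 pp.
Share of growth = 0.5967 / 2.9 × 100 = 20.5759%.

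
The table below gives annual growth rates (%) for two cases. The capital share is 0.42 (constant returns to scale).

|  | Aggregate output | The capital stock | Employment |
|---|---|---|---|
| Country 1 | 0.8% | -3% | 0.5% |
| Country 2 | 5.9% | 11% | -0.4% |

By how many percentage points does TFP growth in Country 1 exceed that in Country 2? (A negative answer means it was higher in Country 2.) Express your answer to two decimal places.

Labor's share = 1 − 0.42 = 0.58.
Country 1: TFP = 0.8 + 1.26 − 0.29 = 1.77%.
Country 2: TFP = 5.9 − 4.62 + 0.232 = 1.512%.
Difference = 1.77 − (1.512) = 0.258 pp.

0.26 percentage points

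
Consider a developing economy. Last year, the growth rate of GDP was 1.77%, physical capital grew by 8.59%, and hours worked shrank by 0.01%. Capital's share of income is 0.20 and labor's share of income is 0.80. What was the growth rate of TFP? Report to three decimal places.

0.060%

Labor's share = 1 − 0.2 = 0.8.
Physical capital: 0.2 × 8.59 = 1.718 pp.
Hours worked: 0.8 × (-0.01) = -0.008 pp.
TFP growth = 1.77 − 1.71 = 0.06%.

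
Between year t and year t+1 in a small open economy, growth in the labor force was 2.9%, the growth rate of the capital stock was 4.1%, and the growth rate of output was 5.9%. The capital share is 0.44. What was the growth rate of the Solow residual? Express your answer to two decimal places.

The Solow residual grew 2.47%.

Labor's share = 1 − 0.44 = 0.56.
The capital stock: 0.44 × 4.1 = 1.804 pp.
The labor force: 0.56 × 2.9 = 1.624 pp.
TFP growth = 5.9 − 3.428 = 2.472%.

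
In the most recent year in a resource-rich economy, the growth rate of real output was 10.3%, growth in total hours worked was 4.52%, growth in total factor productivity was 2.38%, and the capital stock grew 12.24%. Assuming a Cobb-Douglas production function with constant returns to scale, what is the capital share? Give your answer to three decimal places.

gY = gA + α·gK + (1−α)·gL, so gY − gA − gL = α(gK − gL).
10.3 − 2.38 − 4.52 = α × (12.24 − 4.52).
3.4 = 7.72 α, so α = 0.44041.

α = 0.440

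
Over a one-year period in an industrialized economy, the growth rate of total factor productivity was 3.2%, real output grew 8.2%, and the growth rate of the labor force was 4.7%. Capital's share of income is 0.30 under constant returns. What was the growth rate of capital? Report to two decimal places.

Labor's share = 1 − 0.3 = 0.7.
gY = gA + 0.7×4.7 + 0.3×g.
0.3×g = 8.2 − 3.2 − 3.29 = 1.71.
g = 1.71 / 0.3 = 5.7%.

5.70%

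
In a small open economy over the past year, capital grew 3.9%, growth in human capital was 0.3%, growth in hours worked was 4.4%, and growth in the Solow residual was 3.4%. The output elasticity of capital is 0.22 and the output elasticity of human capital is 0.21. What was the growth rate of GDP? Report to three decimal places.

Labor's share = 1 − 0.22 − 0.21 = 0.57.
Capital: 0.22 × 3.9 = 0.858 pp.
Human capital: 0.21 × 0.3 = 0.063 pp.
Hours worked: 0.57 × 4.4 = 2.508 pp.
Output growth = 3.4 + 3.429 = 6.829%.

GDP grew 6.829%.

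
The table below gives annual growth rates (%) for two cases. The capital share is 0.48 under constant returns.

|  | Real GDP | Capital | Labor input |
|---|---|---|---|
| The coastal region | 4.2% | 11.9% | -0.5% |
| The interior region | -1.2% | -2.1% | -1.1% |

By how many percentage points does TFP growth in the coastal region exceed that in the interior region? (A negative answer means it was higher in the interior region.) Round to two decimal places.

-1.63 percentage points

Labor's share = 1 − 0.48 = 0.52.
The coastal region: TFP = 4.2 − 5.712 + 0.26 = -1.252%.
The interior region: TFP = -1.2 + 1.008 + 0.572 = 0.38%.
Difference = -1.252 − (0.38) = -1.632 pp.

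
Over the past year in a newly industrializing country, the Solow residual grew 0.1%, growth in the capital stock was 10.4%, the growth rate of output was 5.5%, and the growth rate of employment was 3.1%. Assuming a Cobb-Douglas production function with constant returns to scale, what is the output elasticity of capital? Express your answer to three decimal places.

The output elasticity of capital is 0.315.

gY = gA + α·gK + (1−α)·gL, so gY − gA − gL = α(gK − gL).
5.5 − 0.1 − 3.1 = α × (10.4 − 3.1).
2.3 = 7.3 α, so α = 0.31507.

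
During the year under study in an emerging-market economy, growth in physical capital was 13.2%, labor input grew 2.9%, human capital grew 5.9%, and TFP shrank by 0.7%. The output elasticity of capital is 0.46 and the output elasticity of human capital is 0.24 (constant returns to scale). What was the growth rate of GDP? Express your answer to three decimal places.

7.658%

Labor's share = 1 − 0.46 − 0.24 = 0.3.
Physical capital: 0.46 × 13.2 = 6.072 pp.
Human capital: 0.24 × 5.9 = 1.416 pp.
Labor input: 0.3 × 2.9 = 0.87 pp.
Output growth = -0.7 + 8.358 = 7.658%.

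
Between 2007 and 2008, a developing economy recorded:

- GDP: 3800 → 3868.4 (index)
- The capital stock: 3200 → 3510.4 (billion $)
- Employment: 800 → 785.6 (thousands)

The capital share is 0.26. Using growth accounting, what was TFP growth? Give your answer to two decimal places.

GDP growth = (3868.4 − 3800) / 3800 = 1.8%.
The capital stock growth = (3510.4 − 3200) / 3200 = 9.7%.
Employment growth = (785.6 − 800) / 800 = -1.8%.
Labor's share = 1 − 0.26 = 0.74.
The capital stock: 0.26 × 9.7 = 2.522 pp.
Employment: 0.74 × (-1.8) = -1.332 pp.
TFP growth = 1.8 − 1.19 = 0.61%.

0.61%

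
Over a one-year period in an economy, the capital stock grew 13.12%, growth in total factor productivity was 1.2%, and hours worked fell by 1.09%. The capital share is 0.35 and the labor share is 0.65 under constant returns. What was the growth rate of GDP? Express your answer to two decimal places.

Labor's share = 1 − 0.35 = 0.65.
The capital stock: 0.35 × 13.12 = 4.592 pp.
Hours worked: 0.65 × (-1.09) = -0.7085 pp.
Output growth = 1.2 + 3.8835 = 5.0835%.

GDP grew 5.08%.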